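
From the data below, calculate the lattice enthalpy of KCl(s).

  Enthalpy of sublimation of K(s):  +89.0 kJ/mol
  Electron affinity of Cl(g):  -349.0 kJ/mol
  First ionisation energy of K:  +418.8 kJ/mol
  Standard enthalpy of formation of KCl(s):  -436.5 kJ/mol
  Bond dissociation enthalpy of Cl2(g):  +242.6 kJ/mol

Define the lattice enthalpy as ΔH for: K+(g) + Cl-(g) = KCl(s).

U = -716.6 kJ/mol

ΔHf° = 1·ΔHsub + 1·(ΣIE) + 1/2·D(Cl2) + 1·EA + U
-436.5 = 1·(+89.0) + 1·(+418.8) + 1/2·(+242.6) + 1·(-349.0) + U
U = -436.5 − (+280.1) = -716.6 kJ/mol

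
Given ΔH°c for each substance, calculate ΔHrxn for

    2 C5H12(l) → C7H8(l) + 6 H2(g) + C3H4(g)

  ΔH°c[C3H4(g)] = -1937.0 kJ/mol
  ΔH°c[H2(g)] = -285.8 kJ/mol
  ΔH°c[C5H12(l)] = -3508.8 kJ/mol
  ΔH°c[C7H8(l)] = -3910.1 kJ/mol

Using ΔH = Σ nΔHc°(reactants) − Σ nΔHc°(products):
= [2·(-3508.8)] − [1·(-3910.1) + 6·(-285.8) + 1·(-1937.0)]
= 544.3 kJ/mol

ΔHrxn = 544.3 kJ/mol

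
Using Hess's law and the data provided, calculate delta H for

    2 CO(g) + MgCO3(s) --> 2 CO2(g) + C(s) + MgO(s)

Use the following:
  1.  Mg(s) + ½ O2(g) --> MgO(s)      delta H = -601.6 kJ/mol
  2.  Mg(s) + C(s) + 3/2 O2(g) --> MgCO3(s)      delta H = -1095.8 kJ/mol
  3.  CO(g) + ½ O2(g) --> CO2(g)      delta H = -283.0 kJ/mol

delta H = -71.8 kJ/mol

eq. 1 as written (MgO(s) already on the product side): -601.6 kJ/mol
eq. 2 reversed (reverse to put MgCO3(s) on the reactant side): +1095.8 kJ/mol
eq. 3 × 2 (scale by 2 for the 2 CO(g)): (2)·(-283.0) = -566.0 kJ/mol
delta H = (1)·(-601.6) + (-1)·(-1095.8) + (2)·(-283.0) = -71.8 kJ/mol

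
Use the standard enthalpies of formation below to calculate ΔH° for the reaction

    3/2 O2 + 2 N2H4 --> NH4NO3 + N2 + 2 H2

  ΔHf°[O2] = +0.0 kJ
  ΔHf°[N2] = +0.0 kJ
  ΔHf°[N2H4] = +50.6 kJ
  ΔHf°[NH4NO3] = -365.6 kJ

Products: 1·(-365.6) + 1·(+0.0) + 2·(+0.0) = -365.6
Reactants: 3/2·(+0.0) + 2·(+50.6) = +101.2
ΔH° = (-365.6) − (+101.2) = -466.8 kJ

ΔH° = -466.8 kJ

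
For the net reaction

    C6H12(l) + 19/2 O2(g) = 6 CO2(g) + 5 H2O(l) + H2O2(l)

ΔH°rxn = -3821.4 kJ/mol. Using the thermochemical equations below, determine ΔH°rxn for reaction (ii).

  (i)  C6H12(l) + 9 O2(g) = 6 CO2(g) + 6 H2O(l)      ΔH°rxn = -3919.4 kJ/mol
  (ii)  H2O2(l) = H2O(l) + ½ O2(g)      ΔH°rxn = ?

ΔH°rxn = -98.0 kJ/mol

(i) as written: -3919.4 kJ/mol
(ii) reversed: contributes −x
-3821.4 = (-3919.4) − x
x = (-3821.4 − (-3919.4)) / (-1) = -98.0 kJ/mol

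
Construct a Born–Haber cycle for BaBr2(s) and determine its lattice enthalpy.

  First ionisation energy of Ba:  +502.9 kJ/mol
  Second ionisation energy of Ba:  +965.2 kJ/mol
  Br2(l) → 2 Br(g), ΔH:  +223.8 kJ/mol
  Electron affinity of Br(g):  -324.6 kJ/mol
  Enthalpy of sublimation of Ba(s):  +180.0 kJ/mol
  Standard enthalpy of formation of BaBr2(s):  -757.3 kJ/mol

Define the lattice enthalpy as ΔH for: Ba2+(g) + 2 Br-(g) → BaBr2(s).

U = -1980.0 kJ/mol

ΔHf° = 1·ΔHsub + 1·(ΣIE) + 1·D(Br2) + 2·EA + U
-757.3 = 1·(+180.0) + 1·(+1468.1) + 1·(+223.8) + 2·(-324.6) + U
U = -757.3 − (+1222.7) = -1980.0 kJ/mol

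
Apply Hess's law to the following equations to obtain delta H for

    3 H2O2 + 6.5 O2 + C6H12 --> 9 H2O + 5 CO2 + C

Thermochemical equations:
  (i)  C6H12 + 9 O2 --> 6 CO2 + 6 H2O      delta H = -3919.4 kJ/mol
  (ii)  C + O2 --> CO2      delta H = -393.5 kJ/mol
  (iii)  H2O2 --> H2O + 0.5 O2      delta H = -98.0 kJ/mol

(i) as written: -3919.4 kJ/mol
(ii) reversed: +393.5 kJ/mol
(iii) × 3: (3)·(-98.0) = -294.0 kJ/mol
Combining the equations, delta H = (-3919.4) + (+393.5) + (-294.0) = -3819.9 kJ/mol

delta H = -3819.9 kJ/mol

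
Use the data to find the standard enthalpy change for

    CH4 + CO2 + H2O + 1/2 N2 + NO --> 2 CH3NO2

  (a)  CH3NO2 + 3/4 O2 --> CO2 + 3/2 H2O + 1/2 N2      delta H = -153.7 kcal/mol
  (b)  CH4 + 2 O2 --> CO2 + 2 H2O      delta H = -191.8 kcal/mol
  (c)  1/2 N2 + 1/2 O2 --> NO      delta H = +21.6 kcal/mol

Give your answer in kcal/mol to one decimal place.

(a) reversed and × 2 (reverse to put CH3NO2 on the product side; ×2 to match 2 CH3NO2 in the target): (-2)·(-153.7) = +307.4 kcal/mol
(b) as written (CH4 already on the reactant side): -191.8 kcal/mol
(c) reversed (NO must end up as a reactant): -21.6 kcal/mol
Summing the manipulated equations, delta H = (-2)·(-153.7) + (1)·(-191.8) + (-1)·(+21.6) = 94.0 kcal/mol

delta H = 94.0 kcal/mol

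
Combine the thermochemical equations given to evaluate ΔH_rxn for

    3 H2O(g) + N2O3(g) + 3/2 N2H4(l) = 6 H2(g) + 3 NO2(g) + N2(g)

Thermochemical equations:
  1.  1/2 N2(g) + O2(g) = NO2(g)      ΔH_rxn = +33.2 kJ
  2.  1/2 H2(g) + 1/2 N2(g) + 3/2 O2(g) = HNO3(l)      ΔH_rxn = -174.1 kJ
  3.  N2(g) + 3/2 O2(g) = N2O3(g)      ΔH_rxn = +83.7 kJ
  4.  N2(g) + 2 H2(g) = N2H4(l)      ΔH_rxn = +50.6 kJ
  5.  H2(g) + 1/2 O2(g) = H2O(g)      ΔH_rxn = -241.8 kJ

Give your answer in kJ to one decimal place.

ΔH_rxn = 665.4 kJ

eq. 1 × 3: (3)·(+33.2) = +99.6 kJ
eq. 2: not needed.
eq. 3 reversed: -83.7 kJ
eq. 4 reversed and × 3/2: (-3/2)·(+50.6) = -75.9 kJ
eq. 5 reversed and × 3: (-3)·(-241.8) = +725.4 kJ
By Hess's law, ΔH_rxn = (3)·(+33.2) + (-1)·(+83.7) + (-3/2)·(+50.6) + (-3)·(-241.8) = 665.4 kJ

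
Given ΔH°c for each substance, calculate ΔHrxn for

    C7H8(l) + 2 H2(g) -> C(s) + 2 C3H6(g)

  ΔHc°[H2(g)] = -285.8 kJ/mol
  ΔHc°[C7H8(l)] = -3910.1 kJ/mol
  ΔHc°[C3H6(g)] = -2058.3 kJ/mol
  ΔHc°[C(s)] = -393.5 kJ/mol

ΔHrxn = 28.4 kJ/mol

Using ΔH = Σ nΔHc°(reactants) − Σ nΔHc°(products):
= [1·(-3910.1) + 2·(-285.8)] − [1·(-393.5) + 2·(-2058.3)]
= 28.4 kJ/mol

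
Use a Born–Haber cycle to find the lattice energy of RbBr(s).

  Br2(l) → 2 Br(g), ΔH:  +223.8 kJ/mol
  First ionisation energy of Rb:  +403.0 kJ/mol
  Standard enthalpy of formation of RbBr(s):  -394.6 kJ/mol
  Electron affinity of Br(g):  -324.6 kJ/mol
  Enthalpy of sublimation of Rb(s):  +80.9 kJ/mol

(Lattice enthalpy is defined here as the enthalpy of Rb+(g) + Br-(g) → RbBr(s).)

U = -665.8 kJ/mol

ΔHf° = 1·ΔHsub + 1·(ΣIE) + 1/2·D(Br2) + 1·EA + U
-394.6 = 1·(+80.9) + 1·(+403.0) + 1/2·(+223.8) + 1·(-324.6) + U
U = -394.6 − (+271.2) = -665.8 kJ/mol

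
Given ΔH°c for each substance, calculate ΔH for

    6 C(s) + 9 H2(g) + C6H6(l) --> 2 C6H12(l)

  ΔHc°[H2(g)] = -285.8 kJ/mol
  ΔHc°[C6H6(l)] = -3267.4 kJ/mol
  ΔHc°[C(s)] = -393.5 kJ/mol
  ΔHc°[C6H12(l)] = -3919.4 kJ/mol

With combustion enthalpies, reactants minus products:
= [6·(-393.5) + 9·(-285.8) + 1·(-3267.4)] − [2·(-3919.4)]
= -361.8 kJ/mol

ΔH = -361.8 kJ/mol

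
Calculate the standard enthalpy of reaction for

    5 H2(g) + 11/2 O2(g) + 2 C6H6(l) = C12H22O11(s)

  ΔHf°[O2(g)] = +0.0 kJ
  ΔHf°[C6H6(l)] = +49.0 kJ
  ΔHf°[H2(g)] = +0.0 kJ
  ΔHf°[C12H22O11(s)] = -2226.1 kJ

ΔH°rxn = Σ nΔHf°(products) − Σ nΔHf°(reactants).
Products: 1·(-2226.1) = -2226.1
Reactants: 5·(+0.0) + 11/2·(+0.0) + 2·(+49.0) = +98.0
ΔH_rxn = (-2226.1) − (+98.0) = -2324.1 kJ

ΔH_rxn = -2324.1 kJ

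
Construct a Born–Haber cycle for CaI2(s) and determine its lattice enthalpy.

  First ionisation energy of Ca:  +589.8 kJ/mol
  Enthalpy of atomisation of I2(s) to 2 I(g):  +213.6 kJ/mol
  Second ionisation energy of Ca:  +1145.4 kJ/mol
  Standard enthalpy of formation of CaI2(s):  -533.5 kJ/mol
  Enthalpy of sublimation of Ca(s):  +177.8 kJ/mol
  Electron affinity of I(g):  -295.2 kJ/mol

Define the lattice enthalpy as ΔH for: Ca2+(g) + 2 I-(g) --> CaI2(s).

U = -2069.7 kJ/mol

ΔHf° = 1·ΔHsub + 1·(ΣIE) + 1·D(I2) + 2·EA + U
-533.5 = 1·(+177.8) + 1·(+1735.2) + 1·(+213.6) + 2·(-295.2) + U
U = -533.5 − (+1536.2) = -2069.7 kJ/mol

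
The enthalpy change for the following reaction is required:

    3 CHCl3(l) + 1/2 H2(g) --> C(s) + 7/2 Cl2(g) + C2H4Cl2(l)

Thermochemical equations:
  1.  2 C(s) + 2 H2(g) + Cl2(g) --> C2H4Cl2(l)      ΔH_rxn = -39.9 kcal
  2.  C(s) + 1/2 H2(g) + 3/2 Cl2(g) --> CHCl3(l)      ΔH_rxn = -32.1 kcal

ΔH_rxn = 56.4 kcal

eq. 1 as written: -39.9 kcal
eq. 2 reversed and × 3: (-3)·(-32.1) = +96.3 kcal
ΔH_rxn = (-39.9) + (+96.3) = 56.4 kcal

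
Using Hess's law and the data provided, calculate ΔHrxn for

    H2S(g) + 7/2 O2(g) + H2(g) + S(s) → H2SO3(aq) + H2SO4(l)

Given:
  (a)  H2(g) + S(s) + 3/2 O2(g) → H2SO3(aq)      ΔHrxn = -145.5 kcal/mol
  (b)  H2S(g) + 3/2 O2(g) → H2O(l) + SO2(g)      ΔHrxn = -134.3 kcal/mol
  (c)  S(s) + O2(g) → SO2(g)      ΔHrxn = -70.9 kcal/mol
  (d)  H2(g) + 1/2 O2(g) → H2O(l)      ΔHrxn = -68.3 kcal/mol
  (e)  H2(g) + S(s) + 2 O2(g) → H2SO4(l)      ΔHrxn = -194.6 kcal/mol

(a) as written: -145.5 kcal/mol
(b) as written: -134.3 kcal/mol
(c) reversed: +70.9 kcal/mol
(d) reversed: +68.3 kcal/mol
(e) as written: -194.6 kcal/mol
Combining the equations, ΔHrxn = (1)·(-145.5) + (1)·(-134.3) + (-1)·(-70.9) + (-1)·(-68.3) + (1)·(-194.6) = -335.2 kcal/mol

ΔHrxn = -335.2 kcal/mol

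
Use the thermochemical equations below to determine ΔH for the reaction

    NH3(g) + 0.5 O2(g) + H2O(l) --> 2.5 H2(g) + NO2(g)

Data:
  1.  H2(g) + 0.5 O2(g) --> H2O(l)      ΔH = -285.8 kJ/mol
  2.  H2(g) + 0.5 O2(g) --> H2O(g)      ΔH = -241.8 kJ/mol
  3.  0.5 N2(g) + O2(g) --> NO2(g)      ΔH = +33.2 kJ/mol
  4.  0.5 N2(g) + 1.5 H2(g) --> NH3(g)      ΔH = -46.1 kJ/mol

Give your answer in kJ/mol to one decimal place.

eq. 1 reversed (H2O(l) must end up as a reactant): +285.8 kJ/mol
eq. 2: not needed (H2O(g) appears nowhere else).
eq. 3 as written (NO2(g) already on the product side): +33.2 kJ/mol
eq. 4 reversed (reverse to put NH3(g) on the reactant side): +46.1 kJ/mol
Combining the equations, ΔH = (-1)·(-285.8) + (1)·(+33.2) + (-1)·(-46.1) = 365.1 kJ/mol

ΔH = 365.1 kJ/mol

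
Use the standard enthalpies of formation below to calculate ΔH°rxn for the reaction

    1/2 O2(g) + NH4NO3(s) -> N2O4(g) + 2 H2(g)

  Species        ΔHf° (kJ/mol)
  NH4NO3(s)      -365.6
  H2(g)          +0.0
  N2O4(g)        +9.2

ΔH°rxn = Σ nΔHf°(products) − Σ nΔHf°(reactants).
Products: 1·(+9.2) + 2·(+0.0) = +9.2
Reactants: 1/2·(+0.0) + 1·(-365.6) = -365.6
ΔH°rxn = (+9.2) − (-365.6) = 374.8 kJ/mol

ΔH°rxn = 374.8 kJ/mol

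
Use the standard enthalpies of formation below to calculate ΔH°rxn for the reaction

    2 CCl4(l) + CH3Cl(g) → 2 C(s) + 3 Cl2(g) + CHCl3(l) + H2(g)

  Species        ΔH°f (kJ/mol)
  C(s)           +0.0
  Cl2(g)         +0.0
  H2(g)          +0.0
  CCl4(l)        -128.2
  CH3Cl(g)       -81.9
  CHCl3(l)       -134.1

ΔH°rxn = 204.2 kJ/mol

Products: 2·(+0.0) + 3·(+0.0) + 1·(-134.1) + 1·(+0.0) = -134.1
Reactants: 2·(-128.2) + 1·(-81.9) = -338.3
ΔH°rxn = (-134.1) − (-338.3) = 204.2 kJ/mol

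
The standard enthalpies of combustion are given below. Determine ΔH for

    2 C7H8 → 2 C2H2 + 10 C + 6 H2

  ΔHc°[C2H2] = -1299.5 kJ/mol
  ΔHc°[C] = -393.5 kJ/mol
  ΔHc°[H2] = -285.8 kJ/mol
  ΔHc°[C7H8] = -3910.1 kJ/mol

With combustion enthalpies, reactants minus products:
= [2·(-3910.1)] − [2·(-1299.5) + 10·(-393.5) + 6·(-285.8)]
= 428.6 kJ/mol

ΔH = 428.6 kJ/mol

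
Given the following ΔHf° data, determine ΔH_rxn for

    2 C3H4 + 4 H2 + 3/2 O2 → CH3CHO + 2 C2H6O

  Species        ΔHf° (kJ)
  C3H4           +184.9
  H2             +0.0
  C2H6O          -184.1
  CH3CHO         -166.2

Products: 1·(-166.2) + 2·(-184.1) = -534.4
Reactants: 2·(+184.9) + 4·(+0.0) + 3/2·(+0.0) = +369.8
ΔH_rxn = (-534.4) − (+369.8) = -904.2 kJ

ΔH_rxn = -904.2 kJ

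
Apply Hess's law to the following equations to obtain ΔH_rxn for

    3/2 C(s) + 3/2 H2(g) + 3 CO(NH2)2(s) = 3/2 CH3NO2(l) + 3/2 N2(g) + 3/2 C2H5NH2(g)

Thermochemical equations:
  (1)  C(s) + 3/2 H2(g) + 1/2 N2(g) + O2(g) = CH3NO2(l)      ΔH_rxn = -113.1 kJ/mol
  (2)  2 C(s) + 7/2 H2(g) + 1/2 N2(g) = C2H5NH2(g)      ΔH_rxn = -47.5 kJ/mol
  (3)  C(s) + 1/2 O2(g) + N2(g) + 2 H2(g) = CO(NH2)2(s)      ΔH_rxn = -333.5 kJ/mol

(1) × 3/2 (×3/2 to match 3/2 CH3NO2(l) in the target): (3/2)·(-113.1) = -169.65 kJ/mol
(2) × 3/2 (scale by 3/2 for the 3/2 C2H5NH2(g)): (3/2)·(-47.5) = -71.25 kJ/mol
(3) reversed and × 3 (reverse to put CO(NH2)2(s) on the reactant side; scale by 3 for the 3 CO(NH2)2(s)): (-3)·(-333.5) = +1000.5 kJ/mol
Since enthalpy is a state function, ΔH_rxn = (-169.65) + (-71.25) + (+1000.5) = 759.6 kJ/mol

ΔH_rxn = 759.6 kJ/mol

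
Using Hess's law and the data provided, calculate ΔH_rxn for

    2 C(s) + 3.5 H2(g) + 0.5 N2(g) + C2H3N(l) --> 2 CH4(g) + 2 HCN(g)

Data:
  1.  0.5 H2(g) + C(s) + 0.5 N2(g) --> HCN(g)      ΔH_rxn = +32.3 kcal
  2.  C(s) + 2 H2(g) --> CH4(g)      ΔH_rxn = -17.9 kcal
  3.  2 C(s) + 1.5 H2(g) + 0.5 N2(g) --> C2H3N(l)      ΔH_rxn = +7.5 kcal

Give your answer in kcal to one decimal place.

ΔH_rxn = 21.3 kcal

eq. 1 × 2: (2)·(+32.3) = +64.6 kcal
eq. 2 × 2: (2)·(-17.9) = -35.8 kcal
eq. 3 reversed: -7.5 kcal
By Hess's law, ΔH_rxn = (2)·(+32.3) + (2)·(-17.9) + (-1)·(+7.5) = 21.3 kcal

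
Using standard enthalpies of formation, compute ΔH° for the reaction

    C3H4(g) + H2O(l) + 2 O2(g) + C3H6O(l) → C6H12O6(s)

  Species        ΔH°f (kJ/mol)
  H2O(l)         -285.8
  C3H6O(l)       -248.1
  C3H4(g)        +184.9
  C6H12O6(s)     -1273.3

ΔH° = -924.3 kJ/mol

Products: 1·(-1273.3) = -1273.3
Reactants: 1·(+184.9) + 1·(-285.8) + 2·(+0.0) + 1·(-248.1) = -349.0
ΔH° = (-1273.3) − (-349.0) = -924.3 kJ/mol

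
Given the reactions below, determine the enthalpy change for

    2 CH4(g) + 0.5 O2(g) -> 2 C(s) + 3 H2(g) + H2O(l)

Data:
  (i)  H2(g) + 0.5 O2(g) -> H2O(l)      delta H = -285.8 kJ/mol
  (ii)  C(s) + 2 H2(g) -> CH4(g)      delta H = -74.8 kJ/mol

(i) as written: -285.8 kJ/mol
(ii) reversed and × 2: (-2)·(-74.8) = +149.6 kJ/mol
delta H = (-285.8) + (+149.6) = -136.2 kJ/mol

delta H = -136.2 kJ/mol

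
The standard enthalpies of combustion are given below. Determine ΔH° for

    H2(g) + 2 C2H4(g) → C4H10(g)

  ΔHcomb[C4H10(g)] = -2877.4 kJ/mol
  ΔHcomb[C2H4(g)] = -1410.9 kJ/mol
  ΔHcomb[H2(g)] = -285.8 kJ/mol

ΔH° = -230.2 kJ/mol

Using ΔH = Σ nΔHc°(reactants) − Σ nΔHc°(products):
= [1·(-285.8) + 2·(-1410.9)] − [1·(-2877.4)]
= -230.2 kJ/mol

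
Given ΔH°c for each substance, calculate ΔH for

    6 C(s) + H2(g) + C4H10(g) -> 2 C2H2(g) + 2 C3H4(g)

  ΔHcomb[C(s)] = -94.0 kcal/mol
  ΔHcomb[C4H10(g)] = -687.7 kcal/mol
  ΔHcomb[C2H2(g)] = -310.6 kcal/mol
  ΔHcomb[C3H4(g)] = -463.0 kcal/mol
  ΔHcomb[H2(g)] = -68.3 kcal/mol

With combustion enthalpies, reactants minus products:
= [6·(-94.0) + 1·(-68.3) + 1·(-687.7)] − [2·(-310.6) + 2·(-463.0)]
= 227.2 kcal/mol

ΔH = 227.2 kcal/mol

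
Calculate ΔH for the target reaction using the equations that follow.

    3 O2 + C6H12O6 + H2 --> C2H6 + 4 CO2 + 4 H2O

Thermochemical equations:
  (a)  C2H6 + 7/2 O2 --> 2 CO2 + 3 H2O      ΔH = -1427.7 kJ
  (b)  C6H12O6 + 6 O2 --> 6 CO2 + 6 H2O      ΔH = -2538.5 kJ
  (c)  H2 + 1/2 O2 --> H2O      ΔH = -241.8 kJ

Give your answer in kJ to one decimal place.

(a) reversed (reverse to put C2H6 on the product side): +1427.7 kJ
(b) as written (C6H12O6 already on the reactant side): -2538.5 kJ
(c) as written (H2 already on the reactant side): -241.8 kJ
Since enthalpy is a state function, ΔH = (+1427.7) + (-2538.5) + (-241.8) = -1352.6 kJ

ΔH = -1352.6 kJ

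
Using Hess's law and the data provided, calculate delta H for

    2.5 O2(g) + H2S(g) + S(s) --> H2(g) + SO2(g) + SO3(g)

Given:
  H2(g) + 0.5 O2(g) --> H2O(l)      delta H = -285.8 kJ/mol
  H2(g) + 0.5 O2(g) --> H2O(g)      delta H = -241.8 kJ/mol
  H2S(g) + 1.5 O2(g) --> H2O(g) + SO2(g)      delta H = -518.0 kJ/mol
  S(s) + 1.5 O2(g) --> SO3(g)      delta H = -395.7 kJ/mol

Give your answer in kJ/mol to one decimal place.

delta H = -671.9 kJ/mol

equation 1: not needed (H2O(l) appears nowhere else).
equation 2 reversed: +241.8 kJ/mol
equation 3 as written (H2S(g) already on the reactant side): -518.0 kJ/mol
equation 4 as written (SO3(g) already on the product side): -395.7 kJ/mol
delta H = (-1)·(-241.8) + (1)·(-518.0) + (1)·(-395.7) = -671.9 kJ/mol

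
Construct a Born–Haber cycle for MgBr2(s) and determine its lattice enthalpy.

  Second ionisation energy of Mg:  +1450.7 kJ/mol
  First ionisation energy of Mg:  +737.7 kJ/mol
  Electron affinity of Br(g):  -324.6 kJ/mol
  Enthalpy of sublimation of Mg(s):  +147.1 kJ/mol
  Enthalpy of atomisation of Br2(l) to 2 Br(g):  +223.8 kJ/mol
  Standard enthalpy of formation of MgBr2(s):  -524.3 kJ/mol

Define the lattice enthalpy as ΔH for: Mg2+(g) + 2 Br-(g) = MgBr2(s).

U = -2434.4 kJ/mol

ΔHf° = 1·ΔHsub + 1·(ΣIE) + 1·D(Br2) + 2·EA + U
-524.3 = 1·(+147.1) + 1·(+2188.4) + 1·(+223.8) + 2·(-324.6) + U
U = -524.3 − (+1910.1) = -2434.4 kJ/mol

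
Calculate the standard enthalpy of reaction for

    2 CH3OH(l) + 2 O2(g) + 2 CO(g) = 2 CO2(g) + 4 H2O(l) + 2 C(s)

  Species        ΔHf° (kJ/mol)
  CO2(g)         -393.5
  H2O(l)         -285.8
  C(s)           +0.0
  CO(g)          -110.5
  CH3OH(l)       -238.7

ΔH_rxn = -1231.8 kJ/mol

Products: 2·(-393.5) + 4·(-285.8) + 2·(+0.0) = -1930.2
Reactants: 2·(-238.7) + 2·(+0.0) + 2·(-110.5) = -698.4
ΔH_rxn = (-1930.2) − (-698.4) = -1231.8 kJ/mol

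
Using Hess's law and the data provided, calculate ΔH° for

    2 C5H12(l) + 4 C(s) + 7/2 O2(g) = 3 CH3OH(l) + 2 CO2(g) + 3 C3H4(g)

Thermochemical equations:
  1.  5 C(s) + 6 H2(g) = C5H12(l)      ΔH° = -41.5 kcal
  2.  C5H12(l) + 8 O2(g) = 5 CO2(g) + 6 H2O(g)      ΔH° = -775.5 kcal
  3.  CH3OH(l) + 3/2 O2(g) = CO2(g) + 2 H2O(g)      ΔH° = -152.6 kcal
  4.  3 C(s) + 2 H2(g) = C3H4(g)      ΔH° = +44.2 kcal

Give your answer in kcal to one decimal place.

ΔH° = -143.6 kcal

eq. 1 reversed: +41.5 kcal
eq. 2 as written: -775.5 kcal
eq. 3 reversed and × 3: (-3)·(-152.6) = +457.8 kcal
eq. 4 × 3: (3)·(+44.2) = +132.6 kcal
ΔH° = (-1)·(-41.5) + (1)·(-775.5) + (-3)·(-152.6) + (3)·(+44.2) = -143.6 kcal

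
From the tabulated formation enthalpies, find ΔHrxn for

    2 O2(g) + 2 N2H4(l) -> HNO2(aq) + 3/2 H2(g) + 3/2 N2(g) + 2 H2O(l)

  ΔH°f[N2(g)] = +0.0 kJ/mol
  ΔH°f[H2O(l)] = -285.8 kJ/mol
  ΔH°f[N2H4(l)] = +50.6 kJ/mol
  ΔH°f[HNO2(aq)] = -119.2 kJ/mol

ΔHrxn = -792.0 kJ/mol

ΔH°rxn = Σ nΔHf°(products) − Σ nΔHf°(reactants).
Products: 1·(-119.2) + 3/2·(+0.0) + 3/2·(+0.0) + 2·(-285.8) = -690.8
Reactants: 2·(+0.0) + 2·(+50.6) = +101.2
ΔHrxn = (-690.8) − (+101.2) = -792.0 kJ/mol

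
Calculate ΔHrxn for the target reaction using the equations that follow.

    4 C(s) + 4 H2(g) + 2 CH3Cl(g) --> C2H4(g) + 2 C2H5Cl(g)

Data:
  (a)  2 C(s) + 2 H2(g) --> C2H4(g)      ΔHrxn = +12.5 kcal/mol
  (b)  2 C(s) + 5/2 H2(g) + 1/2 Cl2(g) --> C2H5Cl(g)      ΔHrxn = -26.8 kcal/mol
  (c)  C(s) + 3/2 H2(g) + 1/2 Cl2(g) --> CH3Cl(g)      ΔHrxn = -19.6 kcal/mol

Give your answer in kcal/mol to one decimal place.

ΔHrxn = -1.9 kcal/mol

(a) as written: +12.5 kcal/mol
(b) × 2: (2)·(-26.8) = -53.6 kcal/mol
(c) reversed and × 2: (-2)·(-19.6) = +39.2 kcal/mol
Summing the manipulated equations, ΔHrxn = (1)·(+12.5) + (2)·(-26.8) + (-2)·(-19.6) = -1.9 kcal/mol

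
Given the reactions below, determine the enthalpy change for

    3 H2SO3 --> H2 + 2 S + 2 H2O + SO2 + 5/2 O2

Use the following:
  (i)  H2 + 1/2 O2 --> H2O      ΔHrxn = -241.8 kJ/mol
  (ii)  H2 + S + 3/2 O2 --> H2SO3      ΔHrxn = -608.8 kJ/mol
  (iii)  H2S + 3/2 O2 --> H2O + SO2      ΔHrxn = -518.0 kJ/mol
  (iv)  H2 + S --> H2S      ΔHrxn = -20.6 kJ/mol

ΔHrxn = 1046.0 kJ/mol

(i) as written: -241.8 kJ/mol
(ii) reversed and × 3 (reverse to put H2SO3 on the reactant side; scale by 3 for the 3 H2SO3): (-3)·(-608.8) = +1826.4 kJ/mol
(iii) as written (SO2 already on the product side): -518.0 kJ/mol
(iv) as written: -20.6 kJ/mol
Summing the manipulated equations, ΔHrxn = (1)·(-241.8) + (-3)·(-608.8) + (1)·(-518.0) + (1)·(-20.6) = 1046.0 kJ/mol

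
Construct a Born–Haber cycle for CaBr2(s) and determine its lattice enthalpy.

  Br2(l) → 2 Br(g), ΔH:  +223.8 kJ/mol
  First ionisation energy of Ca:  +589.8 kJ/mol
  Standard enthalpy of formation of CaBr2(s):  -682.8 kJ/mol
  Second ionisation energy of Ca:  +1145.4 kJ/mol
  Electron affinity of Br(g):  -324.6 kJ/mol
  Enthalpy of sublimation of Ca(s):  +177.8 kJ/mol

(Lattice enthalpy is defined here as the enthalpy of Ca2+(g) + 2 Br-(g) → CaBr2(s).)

ΔHf° = 1·ΔHsub + 1·(ΣIE) + 1·D(Br2) + 2·EA + U
-682.8 = 1·(+177.8) + 1·(+1735.2) + 1·(+223.8) + 2·(-324.6) + U
U = -682.8 − (+1487.6) = -2170.4 kJ/mol

U = -2170.4 kJ/mol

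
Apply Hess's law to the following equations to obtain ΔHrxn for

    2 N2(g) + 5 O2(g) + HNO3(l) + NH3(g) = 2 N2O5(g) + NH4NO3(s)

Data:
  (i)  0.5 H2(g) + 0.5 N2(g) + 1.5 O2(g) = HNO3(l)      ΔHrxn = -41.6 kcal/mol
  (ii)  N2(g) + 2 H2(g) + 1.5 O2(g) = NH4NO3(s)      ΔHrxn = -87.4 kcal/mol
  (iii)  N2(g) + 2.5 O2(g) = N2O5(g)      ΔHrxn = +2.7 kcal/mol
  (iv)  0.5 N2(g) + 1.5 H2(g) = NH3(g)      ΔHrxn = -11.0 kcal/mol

(i) reversed (reverse to put HNO3(l) on the reactant side): +41.6 kcal/mol
(ii) as written (NH4NO3(s) already on the product side): -87.4 kcal/mol
(iii) × 2 (scale by 2 for the 2 N2O5(g)): (2)·(+2.7) = +5.4 kcal/mol
(iv) reversed (reverse to put NH3(g) on the reactant side): +11.0 kcal/mol
ΔHrxn = (-1)·(-41.6) + (1)·(-87.4) + (2)·(+2.7) + (-1)·(-11.0) = -29.4 kcal/mol

ΔHrxn = -29.4 kcal/mol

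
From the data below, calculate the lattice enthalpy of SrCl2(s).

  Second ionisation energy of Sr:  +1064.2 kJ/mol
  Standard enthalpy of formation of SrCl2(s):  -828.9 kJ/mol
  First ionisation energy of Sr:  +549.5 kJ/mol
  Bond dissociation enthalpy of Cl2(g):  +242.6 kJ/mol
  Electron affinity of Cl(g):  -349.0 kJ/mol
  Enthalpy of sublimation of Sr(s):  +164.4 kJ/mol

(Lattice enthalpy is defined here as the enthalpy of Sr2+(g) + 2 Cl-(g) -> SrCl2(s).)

U = -2151.6 kJ/mol

ΔHf° = 1·ΔHsub + 1·(ΣIE) + 1·D(Cl2) + 2·EA + U
-828.9 = 1·(+164.4) + 1·(+1613.7) + 1·(+242.6) + 2·(-349.0) + U
U = -828.9 − (+1322.7) = -2151.6 kJ/mol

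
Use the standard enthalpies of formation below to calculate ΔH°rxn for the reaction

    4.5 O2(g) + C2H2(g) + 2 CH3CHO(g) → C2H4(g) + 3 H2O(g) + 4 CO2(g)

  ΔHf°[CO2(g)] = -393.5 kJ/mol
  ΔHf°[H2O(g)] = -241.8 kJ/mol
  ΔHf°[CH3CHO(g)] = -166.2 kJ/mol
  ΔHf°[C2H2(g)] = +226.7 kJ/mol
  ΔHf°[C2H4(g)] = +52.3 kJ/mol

ΔH°rxn = Σ nΔHf°(products) − Σ nΔHf°(reactants).
Products: 1·(+52.3) + 3·(-241.8) + 4·(-393.5) = -2247.1
Reactants: 9/2·(+0.0) + 1·(+226.7) + 2·(-166.2) = -105.7
ΔH°rxn = (-2247.1) − (-105.7) = -2141.4 kJ/mol

ΔH°rxn = -2141.4 kJ/mol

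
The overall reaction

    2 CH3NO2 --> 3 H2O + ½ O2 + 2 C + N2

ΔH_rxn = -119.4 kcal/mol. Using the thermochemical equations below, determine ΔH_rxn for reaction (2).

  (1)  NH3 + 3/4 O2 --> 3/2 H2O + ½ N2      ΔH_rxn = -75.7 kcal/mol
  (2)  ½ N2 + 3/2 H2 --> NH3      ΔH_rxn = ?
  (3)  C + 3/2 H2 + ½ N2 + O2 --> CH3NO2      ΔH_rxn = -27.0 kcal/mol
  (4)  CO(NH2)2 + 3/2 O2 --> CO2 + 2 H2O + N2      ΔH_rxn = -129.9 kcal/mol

(1) × 2: (2)·(-75.7) = -151.4 kcal/mol
(2) × 2: contributes 2·x
(3) reversed and × 2: (-2)·(-27.0) = +54.0 kcal/mol
(4): not needed.
-119.4 = (-151.4) + (+54.0) + 2·x
x = (-119.4 − (-97.4)) / (2) = -11.0 kcal/mol

ΔH_rxn = -11.0 kcal/mol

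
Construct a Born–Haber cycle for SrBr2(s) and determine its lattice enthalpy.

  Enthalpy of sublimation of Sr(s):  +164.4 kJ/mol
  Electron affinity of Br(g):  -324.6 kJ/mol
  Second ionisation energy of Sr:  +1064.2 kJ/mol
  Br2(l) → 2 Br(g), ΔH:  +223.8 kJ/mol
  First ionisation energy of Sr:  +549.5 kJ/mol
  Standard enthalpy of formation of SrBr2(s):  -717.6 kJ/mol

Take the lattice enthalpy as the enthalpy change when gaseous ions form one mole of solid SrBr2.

U = -2070.3 kJ/mol

ΔHf° = 1·ΔHsub + 1·(ΣIE) + 1·D(Br2) + 2·EA + U
-717.6 = 1·(+164.4) + 1·(+1613.7) + 1·(+223.8) + 2·(-324.6) + U
U = -717.6 − (+1352.7) = -2070.3 kJ/mol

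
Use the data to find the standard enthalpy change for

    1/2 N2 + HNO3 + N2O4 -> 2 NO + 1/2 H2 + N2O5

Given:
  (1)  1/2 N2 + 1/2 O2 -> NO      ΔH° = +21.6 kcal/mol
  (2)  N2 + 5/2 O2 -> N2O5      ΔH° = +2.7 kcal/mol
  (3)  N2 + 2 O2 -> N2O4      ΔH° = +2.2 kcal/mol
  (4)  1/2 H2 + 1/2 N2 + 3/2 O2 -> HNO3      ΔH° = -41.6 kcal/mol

(1) × 2 (×2 to match 2 NO in the target): (2)·(+21.6) = +43.2 kcal/mol
(2) as written (N2O5 already on the product side): +2.7 kcal/mol
(3) reversed (reverse to put N2O4 on the reactant side): -2.2 kcal/mol
(4) reversed (reverse to put HNO3 on the reactant side): +41.6 kcal/mol
ΔH° = (2)·(+21.6) + (1)·(+2.7) + (-1)·(+2.2) + (-1)·(-41.6) = 85.3 kcal/mol

ΔH° = 85.3 kcal/mol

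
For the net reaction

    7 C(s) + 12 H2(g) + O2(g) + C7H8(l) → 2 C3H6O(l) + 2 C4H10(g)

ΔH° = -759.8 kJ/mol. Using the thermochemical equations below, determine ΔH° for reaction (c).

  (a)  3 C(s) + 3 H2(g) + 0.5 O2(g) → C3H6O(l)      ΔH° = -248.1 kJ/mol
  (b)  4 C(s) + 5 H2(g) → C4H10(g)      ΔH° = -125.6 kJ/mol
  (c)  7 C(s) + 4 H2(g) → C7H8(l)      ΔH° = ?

ΔH° = 12.4 kJ/mol

(a) × 2 (×2 to match 2 C3H6O(l) in the target): (2)·(-248.1) = -496.2 kJ/mol
(b) × 2 (×2 to match 2 C4H10(g) in the target): (2)·(-125.6) = -251.2 kJ/mol
(c) reversed (reverse to put C7H8(l) on the reactant side): contributes −x
-759.8 = (-496.2) + (-251.2) − x
x = (-759.8 − (-747.4)) / (-1) = 12.4 kJ/mol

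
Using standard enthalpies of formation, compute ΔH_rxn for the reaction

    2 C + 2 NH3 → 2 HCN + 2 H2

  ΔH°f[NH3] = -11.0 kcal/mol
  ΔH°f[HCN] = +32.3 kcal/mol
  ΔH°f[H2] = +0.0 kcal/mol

ΔH_rxn = 86.6 kcal/mol

Products: 2·(+32.3) + 2·(+0.0) = +64.6
Reactants: 2·(+0.0) + 2·(-11.0) = -22.0
ΔH_rxn = (+64.6) − (-22.0) = 86.6 kcal/mol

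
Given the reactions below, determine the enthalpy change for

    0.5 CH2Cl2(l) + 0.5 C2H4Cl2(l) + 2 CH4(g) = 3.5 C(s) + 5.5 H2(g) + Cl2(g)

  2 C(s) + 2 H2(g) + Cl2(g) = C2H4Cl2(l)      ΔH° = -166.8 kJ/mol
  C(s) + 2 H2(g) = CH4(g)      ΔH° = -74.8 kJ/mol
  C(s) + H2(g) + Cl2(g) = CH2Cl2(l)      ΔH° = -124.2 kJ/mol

equation 1 reversed and × 1/2: (-1/2)·(-166.8) = +83.4 kJ/mol
equation 2 reversed and × 2: (-2)·(-74.8) = +149.6 kJ/mol
equation 3 reversed and × 1/2: (-1/2)·(-124.2) = +62.1 kJ/mol
ΔH° = (-1/2)·(-166.8) + (-2)·(-74.8) + (-1/2)·(-124.2) = 295.1 kJ/mol

ΔH° = 295.1 kJ/mol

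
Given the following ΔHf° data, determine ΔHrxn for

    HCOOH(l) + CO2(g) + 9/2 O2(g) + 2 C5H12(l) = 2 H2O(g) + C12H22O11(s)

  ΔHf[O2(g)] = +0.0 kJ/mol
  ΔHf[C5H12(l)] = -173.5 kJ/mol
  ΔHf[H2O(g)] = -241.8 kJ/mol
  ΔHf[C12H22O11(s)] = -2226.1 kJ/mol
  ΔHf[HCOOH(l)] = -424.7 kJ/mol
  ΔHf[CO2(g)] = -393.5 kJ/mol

Products: 2·(-241.8) + 1·(-2226.1) = -2709.7
Reactants: 1·(-424.7) + 1·(-393.5) + 9/2·(+0.0) + 2·(-173.5) = -1165.2
ΔHrxn = (-2709.7) − (-1165.2) = -1544.5 kJ/mol

ΔHrxn = -1544.5 kJ/mol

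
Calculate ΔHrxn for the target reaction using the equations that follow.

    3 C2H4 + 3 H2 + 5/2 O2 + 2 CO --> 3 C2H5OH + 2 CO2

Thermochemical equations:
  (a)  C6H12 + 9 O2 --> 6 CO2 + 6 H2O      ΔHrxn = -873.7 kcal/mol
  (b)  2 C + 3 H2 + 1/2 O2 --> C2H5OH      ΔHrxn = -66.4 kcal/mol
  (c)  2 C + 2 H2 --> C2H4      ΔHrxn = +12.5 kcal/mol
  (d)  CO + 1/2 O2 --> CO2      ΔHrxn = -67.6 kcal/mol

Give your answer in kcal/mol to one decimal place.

ΔHrxn = -371.9 kcal/mol

(a): not needed (H2O appears nowhere else).
(b) × 3 (scale by 3 for the 3 C2H5OH): (3)·(-66.4) = -199.2 kcal/mol
(c) reversed and × 3 (reverse to put C2H4 on the reactant side; ×3 to match 3 C2H4 in the target): (-3)·(+12.5) = -37.5 kcal/mol
(d) × 2 (scale by 2 for the 2 CO): (2)·(-67.6) = -135.2 kcal/mol
ΔHrxn = (3)·(-66.4) + (-3)·(+12.5) + (2)·(-67.6) = -371.9 kcal/mol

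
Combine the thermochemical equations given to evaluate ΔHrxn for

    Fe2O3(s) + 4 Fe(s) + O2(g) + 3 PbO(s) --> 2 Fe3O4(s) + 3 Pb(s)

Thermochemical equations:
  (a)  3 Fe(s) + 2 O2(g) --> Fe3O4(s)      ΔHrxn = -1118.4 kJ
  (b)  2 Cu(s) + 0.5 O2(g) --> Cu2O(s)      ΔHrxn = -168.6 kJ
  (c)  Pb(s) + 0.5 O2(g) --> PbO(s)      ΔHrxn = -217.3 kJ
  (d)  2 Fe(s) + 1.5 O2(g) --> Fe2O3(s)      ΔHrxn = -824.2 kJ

ΔHrxn = -760.7 kJ

(a) × 2: (2)·(-1118.4) = -2236.8 kJ
(b): not needed.
(c) reversed and × 3: (-3)·(-217.3) = +651.9 kJ
(d) reversed: +824.2 kJ
By Hess's law, ΔHrxn = (2)·(-1118.4) + (-3)·(-217.3) + (-1)·(-824.2) = -760.7 kJ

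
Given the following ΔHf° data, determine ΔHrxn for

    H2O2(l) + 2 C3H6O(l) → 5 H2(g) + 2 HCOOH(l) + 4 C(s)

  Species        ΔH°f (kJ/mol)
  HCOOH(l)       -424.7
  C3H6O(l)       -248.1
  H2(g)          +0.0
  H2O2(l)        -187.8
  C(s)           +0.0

Products: 5·(+0.0) + 2·(-424.7) + 4·(+0.0) = -849.4
Reactants: 1·(-187.8) + 2·(-248.1) = -684.0
ΔHrxn = (-849.4) − (-684.0) = -165.4 kJ/mol

ΔHrxn = -165.4 kJ/mol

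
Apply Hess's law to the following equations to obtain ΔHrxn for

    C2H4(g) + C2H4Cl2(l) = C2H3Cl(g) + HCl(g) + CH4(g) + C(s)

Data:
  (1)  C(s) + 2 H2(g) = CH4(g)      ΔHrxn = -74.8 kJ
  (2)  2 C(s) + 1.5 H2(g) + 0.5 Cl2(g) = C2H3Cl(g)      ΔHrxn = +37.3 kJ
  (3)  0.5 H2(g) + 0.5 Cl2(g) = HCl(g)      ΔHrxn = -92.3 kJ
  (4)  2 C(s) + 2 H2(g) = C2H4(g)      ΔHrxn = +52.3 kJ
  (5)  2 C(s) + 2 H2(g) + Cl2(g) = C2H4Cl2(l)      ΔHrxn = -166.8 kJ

(1) as written: -74.8 kJ
(2) as written: +37.3 kJ
(3) as written: -92.3 kJ
(4) reversed: -52.3 kJ
(5) reversed: +166.8 kJ
By Hess's law, ΔHrxn = (1)·(-74.8) + (1)·(+37.3) + (1)·(-92.3) + (-1)·(+52.3) + (-1)·(-166.8) = -15.3 kJ

ΔHrxn = -15.3 kJ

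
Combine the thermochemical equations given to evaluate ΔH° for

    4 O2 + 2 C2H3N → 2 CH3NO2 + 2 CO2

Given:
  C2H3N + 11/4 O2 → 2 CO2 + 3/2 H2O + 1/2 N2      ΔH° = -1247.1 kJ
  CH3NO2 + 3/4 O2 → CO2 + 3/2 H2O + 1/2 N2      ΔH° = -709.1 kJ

equation 1 × 2: (2)·(-1247.1) = -2494.2 kJ
equation 2 reversed and × 2: (-2)·(-709.1) = +1418.2 kJ
ΔH° = (2)·(-1247.1) + (-2)·(-709.1) = -1076.0 kJ

ΔH° = -1076.0 kJ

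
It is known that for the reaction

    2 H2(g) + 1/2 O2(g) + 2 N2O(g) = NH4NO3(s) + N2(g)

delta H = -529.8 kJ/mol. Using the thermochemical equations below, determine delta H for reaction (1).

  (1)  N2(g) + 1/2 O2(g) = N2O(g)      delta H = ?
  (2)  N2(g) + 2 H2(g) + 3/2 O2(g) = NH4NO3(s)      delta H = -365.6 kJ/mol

(1) reversed and × 2 (N2O(g) must end up as a reactant; scale by 2 for the 2 N2O(g)): contributes −2·x
(2) as written (NH4NO3(s) already on the product side): -365.6 kJ/mol
-529.8 = (-365.6) − 2·x
x = (-529.8 − (-365.6)) / (-2) = 82.1 kJ/mol

delta H = 82.1 kJ/mol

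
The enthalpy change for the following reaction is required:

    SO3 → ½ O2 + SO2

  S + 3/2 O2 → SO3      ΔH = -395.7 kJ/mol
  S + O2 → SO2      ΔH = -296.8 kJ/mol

equation 1 reversed: +395.7 kJ/mol
equation 2 as written: -296.8 kJ/mol
Combining the equations, ΔH = (+395.7) + (-296.8) = 98.9 kJ/mol

ΔH = 98.9 kJ/mol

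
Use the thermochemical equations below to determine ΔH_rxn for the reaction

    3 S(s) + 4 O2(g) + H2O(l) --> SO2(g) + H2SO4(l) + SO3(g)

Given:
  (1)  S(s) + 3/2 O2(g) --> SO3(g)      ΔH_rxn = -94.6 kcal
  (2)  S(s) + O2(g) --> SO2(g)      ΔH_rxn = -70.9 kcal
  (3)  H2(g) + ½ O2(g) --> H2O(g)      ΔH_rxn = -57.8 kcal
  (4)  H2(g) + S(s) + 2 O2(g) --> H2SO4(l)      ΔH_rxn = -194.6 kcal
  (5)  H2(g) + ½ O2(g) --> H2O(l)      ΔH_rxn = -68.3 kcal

(1) as written: -94.6 kcal
(2) as written: -70.9 kcal
(3): not needed.
(4) as written: -194.6 kcal
(5) reversed: +68.3 kcal
By Hess's law, ΔH_rxn = (-94.6) + (-70.9) + (-194.6) + (+68.3) = -291.8 kcal

ΔH_rxn = -291.8 kcal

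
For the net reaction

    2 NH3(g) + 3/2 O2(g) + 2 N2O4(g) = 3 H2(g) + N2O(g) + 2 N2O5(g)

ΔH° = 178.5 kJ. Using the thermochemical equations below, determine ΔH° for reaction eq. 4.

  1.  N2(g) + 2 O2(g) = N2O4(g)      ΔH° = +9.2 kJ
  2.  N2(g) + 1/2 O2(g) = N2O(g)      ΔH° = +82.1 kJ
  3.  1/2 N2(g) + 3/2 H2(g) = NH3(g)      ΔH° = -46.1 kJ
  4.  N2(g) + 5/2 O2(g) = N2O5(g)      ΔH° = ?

ΔH° = 11.3 kJ

eq. 1 reversed and × 2 (N2O4(g) must end up as a reactant; scale by 2 for the 2 N2O4(g)): (-2)·(+9.2) = -18.4 kJ
eq. 2 as written (N2O(g) already on the product side): +82.1 kJ
eq. 3 reversed and × 2 (reverse to put NH3(g) on the reactant side; scale by 2 for the 2 NH3(g)): (-2)·(-46.1) = +92.2 kJ
eq. 4 × 2 (×2 to match 2 N2O5(g) in the target): contributes 2·x
+178.5 = (-18.4) + (+82.1) + (+92.2) + 2·x
x = (+178.5 − (+155.9)) / (2) = 11.3 kJ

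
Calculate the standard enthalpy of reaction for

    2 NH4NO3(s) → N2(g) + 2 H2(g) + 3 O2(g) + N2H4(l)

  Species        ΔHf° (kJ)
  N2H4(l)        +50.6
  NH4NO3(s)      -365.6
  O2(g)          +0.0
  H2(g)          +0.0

Products: 1·(+0.0) + 2·(+0.0) + 3·(+0.0) + 1·(+50.6) = +50.6
Reactants: 2·(-365.6) = -731.2
ΔH_rxn = (+50.6) − (-731.2) = 781.8 kJ

ΔH_rxn = 781.8 kJ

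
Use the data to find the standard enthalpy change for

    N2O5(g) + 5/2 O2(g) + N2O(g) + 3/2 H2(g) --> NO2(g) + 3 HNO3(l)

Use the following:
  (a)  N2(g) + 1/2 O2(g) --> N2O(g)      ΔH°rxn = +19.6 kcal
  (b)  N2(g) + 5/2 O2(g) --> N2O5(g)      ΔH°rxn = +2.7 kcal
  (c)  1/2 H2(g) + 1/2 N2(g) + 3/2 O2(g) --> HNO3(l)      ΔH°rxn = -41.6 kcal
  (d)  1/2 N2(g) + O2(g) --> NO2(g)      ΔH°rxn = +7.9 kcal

ΔH°rxn = -139.2 kcal

(a) reversed (N2O(g) must end up as a reactant): -19.6 kcal
(b) reversed (N2O5(g) must end up as a reactant): -2.7 kcal
(c) × 3 (×3 to match 3 HNO3(l) in the target): (3)·(-41.6) = -124.8 kcal
(d) as written (NO2(g) already on the product side): +7.9 kcal
Summing the manipulated equations, ΔH°rxn = (-19.6) + (-2.7) + (-124.8) + (+7.9) = -139.2 kcal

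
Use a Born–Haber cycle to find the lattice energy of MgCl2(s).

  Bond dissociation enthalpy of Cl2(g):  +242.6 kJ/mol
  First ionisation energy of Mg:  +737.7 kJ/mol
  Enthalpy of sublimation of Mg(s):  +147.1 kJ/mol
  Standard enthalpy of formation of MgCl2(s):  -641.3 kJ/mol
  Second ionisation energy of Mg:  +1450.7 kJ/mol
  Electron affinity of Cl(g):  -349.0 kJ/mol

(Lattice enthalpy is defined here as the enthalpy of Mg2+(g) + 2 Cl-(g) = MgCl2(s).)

ΔHf° = 1·ΔHsub + 1·(ΣIE) + 1·D(Cl2) + 2·EA + U
-641.3 = 1·(+147.1) + 1·(+2188.4) + 1·(+242.6) + 2·(-349.0) + U
U = -641.3 − (+1880.1) = -2521.4 kJ/mol

U = -2521.4 kJ/mol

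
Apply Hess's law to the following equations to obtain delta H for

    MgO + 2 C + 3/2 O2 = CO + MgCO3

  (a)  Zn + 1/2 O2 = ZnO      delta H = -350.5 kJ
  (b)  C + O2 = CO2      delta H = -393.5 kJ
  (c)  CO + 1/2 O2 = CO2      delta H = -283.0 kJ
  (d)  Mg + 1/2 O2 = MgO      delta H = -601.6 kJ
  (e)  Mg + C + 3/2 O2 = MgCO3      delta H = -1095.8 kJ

delta H = -604.7 kJ

(a): not needed.
(b) as written: -393.5 kJ
(c) reversed: +283.0 kJ
(d) reversed: +601.6 kJ
(e) as written: -1095.8 kJ
Since enthalpy is a state function, delta H = (-393.5) + (+283.0) + (+601.6) + (-1095.8) = -604.7 kJ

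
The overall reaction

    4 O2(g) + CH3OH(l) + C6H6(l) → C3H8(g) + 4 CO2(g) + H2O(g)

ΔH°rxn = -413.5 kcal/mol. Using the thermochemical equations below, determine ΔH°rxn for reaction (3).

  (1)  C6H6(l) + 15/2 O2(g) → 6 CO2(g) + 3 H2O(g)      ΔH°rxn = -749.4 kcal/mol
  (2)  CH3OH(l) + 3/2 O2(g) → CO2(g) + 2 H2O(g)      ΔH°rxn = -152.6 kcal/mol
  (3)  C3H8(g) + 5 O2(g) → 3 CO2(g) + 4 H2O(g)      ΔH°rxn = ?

ΔH°rxn = -488.5 kcal/mol

(1) as written (C6H6(l) already on the reactant side): -749.4 kcal/mol
(2) as written (CH3OH(l) already on the reactant side): -152.6 kcal/mol
(3) reversed (C3H8(g) must end up as a product): contributes −x
-413.5 = (-749.4) + (-152.6) − x
x = (-413.5 − (-902.0)) / (-1) = -488.5 kcal/mol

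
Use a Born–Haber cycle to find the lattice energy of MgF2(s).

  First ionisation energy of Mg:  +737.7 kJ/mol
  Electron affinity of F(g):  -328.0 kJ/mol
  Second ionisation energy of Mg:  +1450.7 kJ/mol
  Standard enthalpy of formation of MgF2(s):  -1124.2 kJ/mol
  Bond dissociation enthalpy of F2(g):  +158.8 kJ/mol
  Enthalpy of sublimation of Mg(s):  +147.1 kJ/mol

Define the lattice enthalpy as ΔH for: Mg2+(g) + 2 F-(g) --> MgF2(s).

U = -2962.5 kJ/mol

ΔHf° = 1·ΔHsub + 1·(ΣIE) + 1·D(F2) + 2·EA + U
-1124.2 = 1·(+147.1) + 1·(+2188.4) + 1·(+158.8) + 2·(-328.0) + U
U = -1124.2 − (+1838.3) = -2962.5 kJ/mol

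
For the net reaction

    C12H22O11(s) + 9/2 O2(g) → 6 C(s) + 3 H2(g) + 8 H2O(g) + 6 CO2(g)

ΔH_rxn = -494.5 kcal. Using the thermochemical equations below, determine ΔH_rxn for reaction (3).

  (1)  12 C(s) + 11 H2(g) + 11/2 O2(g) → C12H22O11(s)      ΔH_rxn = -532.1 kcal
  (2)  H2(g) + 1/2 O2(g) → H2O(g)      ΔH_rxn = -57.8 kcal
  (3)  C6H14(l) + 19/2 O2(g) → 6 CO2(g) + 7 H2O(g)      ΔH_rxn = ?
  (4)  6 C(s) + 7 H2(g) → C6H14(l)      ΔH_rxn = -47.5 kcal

ΔH_rxn = -921.3 kcal

(1) reversed: +532.1 kcal
(2) as written: -57.8 kcal
(3) as written: contributes x
(4) as written: -47.5 kcal
-494.5 = (+532.1) + (-57.8) + (-47.5) + x
x = (-494.5 − (+426.8)) / (1) = -921.3 kcal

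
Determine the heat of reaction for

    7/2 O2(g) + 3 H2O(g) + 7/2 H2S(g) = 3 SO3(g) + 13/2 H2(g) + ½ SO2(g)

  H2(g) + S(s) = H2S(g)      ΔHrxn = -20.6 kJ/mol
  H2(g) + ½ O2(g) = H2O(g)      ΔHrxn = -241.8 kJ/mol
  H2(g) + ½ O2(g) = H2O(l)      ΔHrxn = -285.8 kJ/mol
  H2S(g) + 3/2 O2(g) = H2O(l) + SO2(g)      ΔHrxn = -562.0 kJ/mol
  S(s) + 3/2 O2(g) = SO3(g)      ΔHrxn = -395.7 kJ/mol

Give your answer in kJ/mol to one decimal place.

equation 1 reversed and × 3: (-3)·(-20.6) = +61.8 kJ/mol
equation 2 reversed and × 3: (-3)·(-241.8) = +725.4 kJ/mol
equation 3 reversed and × 1/2: (-1/2)·(-285.8) = +142.9 kJ/mol
equation 4 × 1/2: (1/2)·(-562.0) = -281.0 kJ/mol
equation 5 × 3: (3)·(-395.7) = -1187.1 kJ/mol
Combining the equations, ΔHrxn = (+61.8) + (+725.4) + (+142.9) + (-281.0) + (-1187.1) = -538.0 kJ/mol

ΔHrxn = -538.0 kJ/mol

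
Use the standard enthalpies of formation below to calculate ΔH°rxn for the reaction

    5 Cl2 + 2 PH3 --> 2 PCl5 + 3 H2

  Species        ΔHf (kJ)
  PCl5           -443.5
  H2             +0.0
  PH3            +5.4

ΔH°rxn = -897.8 kJ

Products: 2·(-443.5) + 3·(+0.0) = -887.0
Reactants: 5·(+0.0) + 2·(+5.4) = +10.8
ΔH°rxn = (-887.0) − (+10.8) = -897.8 kJ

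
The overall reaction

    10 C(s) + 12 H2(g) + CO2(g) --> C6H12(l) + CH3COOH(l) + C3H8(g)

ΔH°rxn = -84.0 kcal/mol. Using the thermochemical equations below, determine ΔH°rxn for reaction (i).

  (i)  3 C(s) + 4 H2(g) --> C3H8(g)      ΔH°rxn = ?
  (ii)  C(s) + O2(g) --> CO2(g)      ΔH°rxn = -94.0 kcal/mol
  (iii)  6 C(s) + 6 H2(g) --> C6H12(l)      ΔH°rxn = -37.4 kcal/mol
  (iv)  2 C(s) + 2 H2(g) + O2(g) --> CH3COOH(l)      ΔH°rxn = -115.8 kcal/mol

(i) as written: contributes x
(ii) reversed: +94.0 kcal/mol
(iii) as written: -37.4 kcal/mol
(iv) as written: -115.8 kcal/mol
-84.0 = (+94.0) + (-37.4) + (-115.8) + x
x = (-84.0 − (-59.2)) / (1) = -24.8 kcal/mol

ΔH°rxn = -24.8 kcal/mol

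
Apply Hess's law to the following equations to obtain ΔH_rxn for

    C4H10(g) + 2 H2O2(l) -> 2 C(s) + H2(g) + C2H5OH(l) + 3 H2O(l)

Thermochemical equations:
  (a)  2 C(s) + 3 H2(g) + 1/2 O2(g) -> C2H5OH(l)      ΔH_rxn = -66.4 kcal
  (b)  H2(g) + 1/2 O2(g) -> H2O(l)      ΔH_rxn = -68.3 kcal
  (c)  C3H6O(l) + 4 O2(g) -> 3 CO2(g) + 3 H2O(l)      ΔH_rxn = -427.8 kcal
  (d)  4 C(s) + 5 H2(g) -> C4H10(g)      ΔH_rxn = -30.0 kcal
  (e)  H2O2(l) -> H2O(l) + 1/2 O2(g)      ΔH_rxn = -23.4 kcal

ΔH_rxn = -151.5 kcal

(a) as written: -66.4 kcal
(b) as written: -68.3 kcal
(c): not needed.
(d) reversed: +30.0 kcal
(e) × 2: (2)·(-23.4) = -46.8 kcal
ΔH_rxn = (1)·(-66.4) + (1)·(-68.3) + (-1)·(-30.0) + (2)·(-23.4) = -151.5 kcal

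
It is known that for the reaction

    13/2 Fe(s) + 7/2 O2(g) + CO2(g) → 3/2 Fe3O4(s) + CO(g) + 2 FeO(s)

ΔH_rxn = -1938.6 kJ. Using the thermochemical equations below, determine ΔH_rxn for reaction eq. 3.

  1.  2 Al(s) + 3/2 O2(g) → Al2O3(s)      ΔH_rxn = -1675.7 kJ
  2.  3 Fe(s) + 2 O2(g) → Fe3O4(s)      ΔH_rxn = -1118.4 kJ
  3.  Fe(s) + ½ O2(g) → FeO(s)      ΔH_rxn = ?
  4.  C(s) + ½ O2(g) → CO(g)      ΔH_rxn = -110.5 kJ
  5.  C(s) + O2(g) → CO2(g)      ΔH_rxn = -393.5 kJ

ΔH_rxn = -272.0 kJ

eq. 1: not needed.
eq. 2 × 3/2: (3/2)·(-1118.4) = -1677.6 kJ
eq. 3 × 2: contributes 2·x
eq. 4 as written: -110.5 kJ
eq. 5 reversed: +393.5 kJ
-1938.6 = (-1677.6) + (-110.5) + (+393.5) + 2·x
x = (-1938.6 − (-1394.6)) / (2) = -272.0 kJ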